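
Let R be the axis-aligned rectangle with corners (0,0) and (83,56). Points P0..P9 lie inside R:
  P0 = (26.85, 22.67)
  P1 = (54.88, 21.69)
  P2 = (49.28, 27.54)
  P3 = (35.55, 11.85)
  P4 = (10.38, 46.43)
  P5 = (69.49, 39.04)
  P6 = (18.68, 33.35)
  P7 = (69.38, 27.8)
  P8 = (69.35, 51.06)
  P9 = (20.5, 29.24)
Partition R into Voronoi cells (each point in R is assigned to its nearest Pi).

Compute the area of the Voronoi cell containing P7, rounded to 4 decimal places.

1. box [0,83]×[0,56]: [(0, 0) (83, 0) (83, 56) (0, 56)]
2. ⊥bis P7·P0 via (48.115,25.235): [(51.1589, 0) (83, 0) (83, 56) (44.4041, 56)]  |A|=1972.2369
3. ⊥bis P7·P1 via (62.13,24.745): [(72.557, 0) (83, 0) (83, 56) (48.9598, 56)]  |A|=1245.529
4. ⊥bis P7·P2 via (59.33,27.67): [(59.2804, 31.5077) (72.557, 0) (83, 0) (83, 56) (58.9635, 56)]  |A|=1123.0213
5. ⊥bis P7·P3 via (52.465,19.825): [(59.2804, 31.5077) (72.557, 0) (83, 0) (83, 56) (58.9635, 56)]  |A|=1123.0213
6. ⊥bis P7·P4 via (39.88,37.115): [(59.2804, 31.5077) (72.557, 0) (83, 0) (83, 56) (58.9635, 56)]  |A|=1123.0213
7. ⊥bis P7·P5 via (69.435,33.42): [(59.2543, 33.5196) (59.2804, 31.5077) (72.557, 0) (83, 0) (83, 33.2872)]  |A|=583.1824
8. ⊥bis P7·P6 via (44.03,30.575): [(59.2543, 33.5196) (59.2804, 31.5077) (72.557, 0) (83, 0) (83, 33.2872)]  |A|=583.1824
9. ⊥bis P7·P8 via (69.365,39.43): [(59.2543, 33.5196) (59.2804, 31.5077) (72.557, 0) (83, 0) (83, 33.2872)]  |A|=583.1824
10. ⊥bis P7·P9 via (44.94,28.52): [(59.2543, 33.5196) (59.2804, 31.5077) (72.557, 0) (83, 0) (83, 33.2872)]  |A|=583.1824
11. canonical 5-gon: [(59.2543, 33.5196) (59.2804, 31.5077) (72.557, 0) (83, 0) (83, 33.2872)]
12. shoelace: 583.1824

Area of P7's cell: 583.1824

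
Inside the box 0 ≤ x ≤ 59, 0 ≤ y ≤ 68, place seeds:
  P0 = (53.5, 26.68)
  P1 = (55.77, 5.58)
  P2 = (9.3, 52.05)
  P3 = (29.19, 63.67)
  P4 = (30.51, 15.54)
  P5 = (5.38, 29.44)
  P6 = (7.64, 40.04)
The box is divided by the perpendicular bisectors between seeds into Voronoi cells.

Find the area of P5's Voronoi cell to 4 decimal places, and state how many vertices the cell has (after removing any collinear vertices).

1. box [0,59]×[0,68]: [(0, 0) (59, 0) (59, 68) (0, 68)]
2. ⊥bis P5·P0 via (29.44,28.06): [(0, 0) (27.8306, 0) (31.7308, 68) (0, 68)]  |A|=2025.0875
3. ⊥bis P5·P1 via (30.575,17.51): [(0, 0) (22.2839, 0) (28.5951, 13.3285) (31.7308, 68) (0, 68)]  |A|=1988.1229
4. ⊥bis P5·P2 via (7.34,40.745): [(0, 42.0176) (0, 0) (22.2839, 0) (28.5951, 13.3285) (29.9428, 36.8262)]  |A|=1104.5451
5. ⊥bis P5·P3 via (17.285,46.555): [(0, 42.0176) (0, 0) (22.2839, 0) (28.5951, 13.3285) (29.9428, 36.8262)]  |A|=1104.5451
6. ⊥bis P5·P4 via (17.945,22.49): [(26.2307, 37.4698) (0, 42.0176) (0, 0) (5.5052, 0)]  |A|=654.2155
7. ⊥bis P5·P6 via (6.51,34.74): [(22.7997, 31.2669) (0, 36.128) (0, 0) (5.5052, 0)]  |A|=497.9199
8. canonical 4-gon: [(22.7997, 31.2669) (0, 36.128) (0, 0) (5.5052, 0)]
9. shoelace: 497.9199

Area of P5's cell: 497.9199 (4 vertices)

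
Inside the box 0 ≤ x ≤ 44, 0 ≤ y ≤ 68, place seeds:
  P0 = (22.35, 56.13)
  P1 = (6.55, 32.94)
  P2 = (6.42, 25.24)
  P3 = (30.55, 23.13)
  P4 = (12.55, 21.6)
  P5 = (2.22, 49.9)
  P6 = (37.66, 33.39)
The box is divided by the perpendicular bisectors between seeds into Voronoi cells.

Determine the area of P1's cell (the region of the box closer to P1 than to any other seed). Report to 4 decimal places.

1. box [0,44]×[0,68]: [(0, 0) (44, 0) (44, 68) (0, 68)]
2. ⊥bis P1·P0 via (14.45,44.535): [(0, 54.3802) (0, 0) (44, 0) (44, 24.4018)]  |A|=1733.2028
3. ⊥bis P1·P2 via (6.485,29.09): [(37.8973, 28.5597) (0, 54.3802) (0, 29.1995)]  |A|=477.141
4. ⊥bis P1·P3 via (18.55,28.035): [(18.8956, 28.8805) (22.9322, 38.7559) (0, 54.3802) (0, 29.1995)]  |A|=382.6685
5. ⊥bis P1·P4 via (9.55,27.27): [(12.7887, 28.9836) (20.6346, 33.1348) (22.9322, 38.7559) (0, 54.3802) (0, 29.1995)]  |A|=369.5883
6. ⊥bis P1·P5 via (4.385,41.42): [(12.7887, 28.9836) (20.6346, 33.1348) (22.9322, 38.7559) (15.0322, 44.1383) (0, 40.3005) (0, 29.1995)]  |A|=263.7635
7. ⊥bis P1·P6 via (22.105,33.165): [(12.7887, 28.9836) (20.6346, 33.1348) (22.0552, 36.6103) (22.0151, 39.3807) (15.0322, 44.1383) (0, 40.3005) (0, 29.1995)]  |A|=262.5057
8. canonical 7-gon: [(12.7887, 28.9836) (20.6346, 33.1348) (22.0552, 36.6103) (22.0151, 39.3807) (15.0322, 44.1383) (0, 40.3005) (0, 29.1995)]
9. shoelace: 262.5057

Area of P1's cell: 262.5057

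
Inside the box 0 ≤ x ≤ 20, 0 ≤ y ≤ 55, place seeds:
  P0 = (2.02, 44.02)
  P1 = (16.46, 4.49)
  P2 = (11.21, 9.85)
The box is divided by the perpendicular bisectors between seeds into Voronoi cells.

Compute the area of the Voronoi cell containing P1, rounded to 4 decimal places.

1. box [0,20]×[0,55]: [(0, 0) (20, 0) (20, 55) (0, 55)]
2. ⊥bis P1·P0 via (9.24,24.255): [(0, 20.8797) (0, 0) (20, 0) (20, 28.1855)]  |A|=490.6524
3. ⊥bis P1·P2 via (13.835,7.17): [(6.5148, 0) (20, 0) (20, 13.2085)]  |A|=89.0597
4. canonical 3-gon: [(6.5148, 0) (20, 0) (20, 13.2085)]
5. shoelace: 89.0597

Area of P1's cell: 89.0597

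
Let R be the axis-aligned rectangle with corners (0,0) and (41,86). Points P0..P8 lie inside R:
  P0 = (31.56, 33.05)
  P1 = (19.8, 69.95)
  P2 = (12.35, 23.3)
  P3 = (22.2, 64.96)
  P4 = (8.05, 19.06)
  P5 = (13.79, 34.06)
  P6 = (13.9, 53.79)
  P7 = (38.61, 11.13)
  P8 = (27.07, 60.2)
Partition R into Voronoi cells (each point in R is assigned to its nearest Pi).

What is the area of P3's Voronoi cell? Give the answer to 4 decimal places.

Area of P3's cell: 110.4195

1. box [0,41]×[0,86]: [(0, 0) (41, 0) (41, 86) (0, 86)]
2. ⊥bis P3·P0 via (26.88,49.005): [(0, 41.1204) (41, 53.1467) (41, 86) (0, 86)]  |A|=1593.5229
3. ⊥bis P3·P1 via (21,67.455): [(0, 57.3548) (0, 41.1204) (41, 53.1467) (41, 77.0742)]  |A|=823.3182
4. ⊥bis P3·P2 via (17.275,44.13): [(0, 57.3548) (0, 48.2145) (13.391, 45.0483) (41, 53.1467) (41, 77.0742)]  |A|=775.8202
5. ⊥bis P3·P4 via (15.125,42.01): [(0, 57.3548) (0, 48.2145) (13.391, 45.0483) (41, 53.1467) (41, 77.0742)]  |A|=775.8202
6. ⊥bis P3·P5 via (17.995,49.51): [(0, 57.3548) (0, 54.4077) (23.4967, 48.0126) (41, 53.1467) (41, 77.0742)]  |A|=667.2148
7. ⊥bis P3·P6 via (18.05,59.375): [(12.608, 63.4188) (30.555, 50.083) (41, 53.1467) (41, 77.0742)]  |A|=436.8135
8. ⊥bis P3·P7 via (30.405,38.045): [(12.608, 63.4188) (30.555, 50.083) (41, 53.1467) (41, 77.0742)]  |A|=436.8135
9. ⊥bis P3·P8 via (24.635,62.58): [(36.8518, 75.0791) (12.608, 63.4188) (20.0499, 57.8889)]  |A|=110.4195
10. canonical 3-gon: [(36.8518, 75.0791) (12.608, 63.4188) (20.0499, 57.8889)]
11. shoelace: 110.4195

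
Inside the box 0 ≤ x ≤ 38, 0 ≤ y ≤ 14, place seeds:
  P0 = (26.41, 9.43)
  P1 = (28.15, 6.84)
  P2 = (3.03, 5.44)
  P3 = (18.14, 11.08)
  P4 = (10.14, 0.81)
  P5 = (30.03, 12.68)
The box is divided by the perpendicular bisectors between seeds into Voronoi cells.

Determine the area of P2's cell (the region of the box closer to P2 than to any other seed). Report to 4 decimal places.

Area of P2's cell: 114.1966

1. box [0,38]×[0,14]: [(0, 0) (38, 0) (38, 14) (0, 14)]
2. ⊥bis P2·P0 via (14.72,7.435): [(0, 0) (15.9888, 0) (13.5996, 14) (0, 14)]  |A|=207.1193
3. ⊥bis P2·P1 via (15.59,6.14): [(0, 0) (15.9322, 0) (15.9047, 0.4929) (13.5996, 14) (0, 14)]  |A|=207.1053
4. ⊥bis P2·P3 via (10.585,8.26): [(0, 0) (13.6682, 0) (8.4425, 14) (0, 14)]  |A|=154.7744
5. ⊥bis P2·P4 via (6.585,3.125): [(0, 0) (4.55, 0) (10.3459, 8.9004) (8.4425, 14) (0, 14)]  |A|=114.1966
6. ⊥bis P2·P5 via (16.53,9.06): [(0, 0) (4.55, 0) (10.3459, 8.9004) (8.4425, 14) (0, 14)]  |A|=114.1966
7. canonical 5-gon: [(0, 0) (4.55, 0) (10.3459, 8.9004) (8.4425, 14) (0, 14)]
8. shoelace: 114.1966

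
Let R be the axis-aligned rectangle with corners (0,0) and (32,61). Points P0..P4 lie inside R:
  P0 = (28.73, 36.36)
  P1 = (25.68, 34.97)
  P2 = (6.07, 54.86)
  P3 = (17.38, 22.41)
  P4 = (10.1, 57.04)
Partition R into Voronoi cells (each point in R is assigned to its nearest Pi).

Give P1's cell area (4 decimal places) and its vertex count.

Area of P1's cell: 257.0681 (5 vertices)

1. box [0,32]×[0,61]: [(0, 0) (32, 0) (32, 61) (0, 61)]
2. ⊥bis P1·P0 via (27.205,35.665): [(0, 0) (32, 0) (32, 25.1436) (15.6589, 61) (0, 61)]  |A|=1659.0332
3. ⊥bis P1·P2 via (15.875,44.915): [(0, 29.2635) (0, 0) (32, 0) (32, 25.1436) (20.7838, 49.7547)]  |A|=1241.186
4. ⊥bis P1·P3 via (21.53,28.69): [(8.2916, 37.4383) (32, 21.7711) (32, 25.1436) (20.7838, 49.7547)]  |A|=262.7731
5. ⊥bis P1·P4 via (17.89,46.005): [(14.6876, 43.7443) (8.2916, 37.4383) (32, 21.7711) (32, 25.1436) (21.3723, 48.4633)]  |A|=257.0681
6. canonical 5-gon: [(14.6876, 43.7443) (8.2916, 37.4383) (32, 21.7711) (32, 25.1436) (21.3723, 48.4633)]
7. shoelace: 257.0681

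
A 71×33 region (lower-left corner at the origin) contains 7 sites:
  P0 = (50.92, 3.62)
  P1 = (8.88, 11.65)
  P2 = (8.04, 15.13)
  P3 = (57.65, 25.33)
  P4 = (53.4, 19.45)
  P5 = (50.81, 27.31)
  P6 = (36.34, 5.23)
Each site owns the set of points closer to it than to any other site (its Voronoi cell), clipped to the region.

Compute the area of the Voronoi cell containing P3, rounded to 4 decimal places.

Area of P3's cell: 258.4832

1. box [0,71]×[0,33]: [(0, 0) (71, 0) (71, 33) (0, 33)]
2. ⊥bis P3·P0 via (54.285,14.475): [(0, 31.3031) (71, 9.2934) (71, 33) (0, 33)]  |A|=901.8233
3. ⊥bis P3·P1 via (33.265,18.49): [(32.4966, 21.2293) (71, 9.2934) (71, 33) (29.1949, 33)]  |A|=702.429
4. ⊥bis P3·P2 via (32.845,20.23): [(32.6493, 21.182) (71, 9.2934) (71, 33) (30.2194, 33)]  |A|=695.555
5. ⊥bis P3·P4 via (55.525,22.39): [(71, 11.2048) (71, 33) (40.8458, 33)]  |A|=328.6083
6. ⊥bis P3·P5 via (54.23,26.32): [(53.5133, 23.8441) (71, 11.2048) (71, 33) (56.1637, 33)]  |A|=258.4832
7. ⊥bis P3·P6 via (46.995,15.28): [(53.5133, 23.8441) (71, 11.2048) (71, 33) (56.1637, 33)]  |A|=258.4832
8. canonical 4-gon: [(53.5133, 23.8441) (71, 11.2048) (71, 33) (56.1637, 33)]
9. shoelace: 258.4832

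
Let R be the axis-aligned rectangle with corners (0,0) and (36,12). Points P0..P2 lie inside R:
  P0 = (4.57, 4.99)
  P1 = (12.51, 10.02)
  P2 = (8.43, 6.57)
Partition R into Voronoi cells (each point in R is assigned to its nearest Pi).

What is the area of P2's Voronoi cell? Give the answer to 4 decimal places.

Area of P2's cell: 72.0081

1. box [0,36]×[0,12]: [(0, 0) (36, 0) (36, 12) (0, 12)]
2. ⊥bis P2·P0 via (6.5,5.78): [(8.8659, 0) (36, 0) (36, 12) (3.954, 12)]  |A|=355.0806
3. ⊥bis P2·P1 via (10.47,8.295): [(8.8659, 0) (17.4842, 0) (7.3371, 12) (3.954, 12)]  |A|=72.0081
4. canonical 4-gon: [(8.8659, 0) (17.4842, 0) (7.3371, 12) (3.954, 12)]
5. shoelace: 72.0081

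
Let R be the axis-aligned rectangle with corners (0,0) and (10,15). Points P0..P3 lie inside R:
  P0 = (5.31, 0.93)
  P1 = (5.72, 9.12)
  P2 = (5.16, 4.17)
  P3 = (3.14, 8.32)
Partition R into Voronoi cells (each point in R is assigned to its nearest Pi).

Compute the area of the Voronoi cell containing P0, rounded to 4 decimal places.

1. box [0,10]×[0,15]: [(0, 0) (10, 0) (10, 15) (0, 15)]
2. ⊥bis P0·P1 via (5.515,5.025): [(0, 5.3011) (0, 0) (10, 0) (10, 4.8005)]  |A|=50.5078
3. ⊥bis P0·P2 via (5.235,2.55): [(0, 2.3076) (0, 0) (10, 0) (10, 2.7706)]  |A|=25.3912
4. ⊥bis P0·P3 via (4.225,4.625): [(0, 2.3076) (0, 0) (10, 0) (10, 2.7706)]  |A|=25.3912
5. canonical 4-gon: [(0, 2.3076) (0, 0) (10, 0) (10, 2.7706)]
6. shoelace: 25.3912

Area of P0's cell: 25.3912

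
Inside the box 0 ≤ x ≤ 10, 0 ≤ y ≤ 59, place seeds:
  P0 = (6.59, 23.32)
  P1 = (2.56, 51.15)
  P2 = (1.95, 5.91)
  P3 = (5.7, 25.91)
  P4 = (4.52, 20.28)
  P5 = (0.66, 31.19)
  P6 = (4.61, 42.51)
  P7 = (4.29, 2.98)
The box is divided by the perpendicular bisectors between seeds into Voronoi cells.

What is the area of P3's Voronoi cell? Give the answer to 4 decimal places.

1. box [0,10]×[0,59]: [(0, 0) (10, 0) (10, 59) (0, 59)]
2. ⊥bis P3·P0 via (6.145,24.615): [(0, 22.5034) (10, 25.9397) (10, 59) (0, 59)]  |A|=347.7846
3. ⊥bis P3·P1 via (4.13,38.53): [(0, 38.0162) (0, 22.5034) (10, 25.9397) (10, 39.2603)]  |A|=144.1669
4. ⊥bis P3·P2 via (3.825,15.91): [(0, 38.0162) (0, 22.5034) (10, 25.9397) (10, 39.2603)]  |A|=144.1669
5. ⊥bis P3·P4 via (5.11,23.095): [(0, 38.0162) (0, 24.166) (3.0053, 23.5361) (10, 25.9397) (10, 39.2603)]  |A|=141.6685
6. ⊥bis P3·P5 via (3.18,28.55): [(0, 25.5145) (0, 24.166) (3.0053, 23.5361) (10, 25.9397) (10, 35.06)]  |A|=58.1589
7. ⊥bis P3·P6 via (5.155,34.21): [(9.4016, 34.4888) (0, 25.5145) (0, 24.166) (3.0053, 23.5361) (10, 25.9397) (10, 34.5281)]  |A|=57.9998
8. ⊥bis P3·P7 via (4.995,14.445): [(9.4016, 34.4888) (0, 25.5145) (0, 24.166) (3.0053, 23.5361) (10, 25.9397) (10, 34.5281)]  |A|=57.9998
9. canonical 6-gon: [(9.4016, 34.4888) (0, 25.5145) (0, 24.166) (3.0053, 23.5361) (10, 25.9397) (10, 34.5281)]
10. shoelace: 57.9998

Area of P3's cell: 57.9998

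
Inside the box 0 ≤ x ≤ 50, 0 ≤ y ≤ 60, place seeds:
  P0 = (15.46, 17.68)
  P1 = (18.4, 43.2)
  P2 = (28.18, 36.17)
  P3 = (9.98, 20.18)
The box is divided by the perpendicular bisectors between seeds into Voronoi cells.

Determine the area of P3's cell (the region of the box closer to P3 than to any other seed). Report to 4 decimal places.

Area of P3's cell: 392.0120

1. box [0,50]×[0,60]: [(0, 0) (50, 0) (50, 60) (0, 60)]
2. ⊥bis P3·P0 via (12.72,18.93): [(0, 0) (4.0841, 0) (31.4563, 60) (0, 60)]  |A|=1066.2109
3. ⊥bis P3·P1 via (14.19,31.69): [(0, 36.8803) (0, 0) (4.0841, 0) (17.9189, 30.3261)]  |A|=392.3542
4. ⊥bis P3·P2 via (19.08,28.175): [(16.845, 30.7189) (0, 36.8803) (0, 0) (4.0841, 0) (17.6698, 29.7801)]  |A|=392.012
5. canonical 5-gon: [(16.845, 30.7189) (0, 36.8803) (0, 0) (4.0841, 0) (17.6698, 29.7801)]
6. shoelace: 392.012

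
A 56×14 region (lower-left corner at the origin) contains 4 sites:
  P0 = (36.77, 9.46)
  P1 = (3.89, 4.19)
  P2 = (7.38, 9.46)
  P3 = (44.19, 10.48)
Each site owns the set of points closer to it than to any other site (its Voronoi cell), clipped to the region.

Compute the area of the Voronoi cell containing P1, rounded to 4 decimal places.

1. box [0,56]×[0,14]: [(0, 0) (56, 0) (56, 14) (0, 14)]
2. ⊥bis P1·P0 via (20.33,6.825): [(0, 0) (21.4239, 0) (19.18, 14) (0, 14)]  |A|=284.2273
3. ⊥bis P1·P2 via (5.635,6.825): [(0, 10.5567) (0, 0) (15.9409, 0)]  |A|=84.142
4. ⊥bis P1·P3 via (24.04,7.335): [(0, 10.5567) (0, 0) (15.9409, 0)]  |A|=84.142
5. canonical 3-gon: [(0, 10.5567) (0, 0) (15.9409, 0)]
6. shoelace: 84.142

Area of P1's cell: 84.1420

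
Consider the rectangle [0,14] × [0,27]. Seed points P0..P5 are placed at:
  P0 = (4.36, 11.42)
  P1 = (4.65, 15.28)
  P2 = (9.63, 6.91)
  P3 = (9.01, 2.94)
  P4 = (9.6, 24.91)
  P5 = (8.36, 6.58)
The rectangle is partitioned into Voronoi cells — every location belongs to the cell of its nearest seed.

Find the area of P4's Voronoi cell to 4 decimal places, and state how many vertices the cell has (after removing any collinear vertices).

1. box [0,14]×[0,27]: [(0, 0) (14, 0) (14, 27) (0, 27)]
2. ⊥bis P4·P0 via (6.98,18.165): [(0, 20.8763) (14, 15.4382) (14, 27) (0, 27)]  |A|=123.7988
3. ⊥bis P4·P1 via (7.125,20.095): [(0, 23.7574) (14, 16.5611) (14, 27) (0, 27)]  |A|=95.7705
4. ⊥bis P4·P2 via (9.615,15.91): [(0, 23.7574) (14, 16.5611) (14, 27) (0, 27)]  |A|=95.7705
5. ⊥bis P4·P3 via (9.305,13.925): [(0, 23.7574) (14, 16.5611) (14, 27) (0, 27)]  |A|=95.7705
6. ⊥bis P4·P5 via (8.98,15.745): [(0, 23.7574) (14, 16.5611) (14, 27) (0, 27)]  |A|=95.7705
7. canonical 4-gon: [(0, 23.7574) (14, 16.5611) (14, 27) (0, 27)]
8. shoelace: 95.7705

Area of P4's cell: 95.7705 (4 vertices)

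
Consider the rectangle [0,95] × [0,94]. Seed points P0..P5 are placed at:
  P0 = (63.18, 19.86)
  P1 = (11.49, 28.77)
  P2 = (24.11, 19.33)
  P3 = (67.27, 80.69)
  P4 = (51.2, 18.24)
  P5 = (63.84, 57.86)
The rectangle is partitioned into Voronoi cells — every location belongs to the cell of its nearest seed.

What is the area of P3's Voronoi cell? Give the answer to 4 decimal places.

Area of P3's cell: 1921.8453

1. box [0,95]×[0,94]: [(0, 0) (95, 0) (95, 94) (0, 94)]
2. ⊥bis P3·P0 via (65.225,50.275): [(0, 54.6605) (95, 48.273) (95, 94) (0, 94)]  |A|=4040.657
3. ⊥bis P3·P1 via (39.38,54.73): [(42.0781, 51.8313) (95, 48.273) (95, 94) (2.8275, 94)]  |A|=3153.3756
4. ⊥bis P3·P2 via (45.69,50.01): [(40.1391, 53.9144) (43.2087, 51.7553) (95, 48.273) (95, 94) (2.8275, 94)]  |A|=3152.2717
5. ⊥bis P3·P4 via (59.235,49.465): [(39.5707, 54.5251) (52.8551, 51.1067) (95, 48.273) (95, 94) (2.8275, 94)]  |A|=3139.7684
6. ⊥bis P3·P5 via (65.555,69.275): [(19.3849, 76.2116) (95, 64.8512) (95, 94) (2.8275, 94)]  |A|=1921.8453
7. canonical 4-gon: [(19.3849, 76.2116) (95, 64.8512) (95, 94) (2.8275, 94)]
8. shoelace: 1921.8453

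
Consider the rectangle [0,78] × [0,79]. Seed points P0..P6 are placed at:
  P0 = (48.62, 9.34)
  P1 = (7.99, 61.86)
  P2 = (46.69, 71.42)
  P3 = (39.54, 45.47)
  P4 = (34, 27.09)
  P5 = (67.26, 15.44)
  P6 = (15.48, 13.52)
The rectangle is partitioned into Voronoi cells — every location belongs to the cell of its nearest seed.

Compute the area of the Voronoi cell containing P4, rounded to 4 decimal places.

1. box [0,78]×[0,79]: [(0, 0) (78, 0) (78, 79) (0, 79)]
2. ⊥bis P4·P0 via (41.31,18.215): [(0, 0) (19.1953, 0) (78, 48.4352) (78, 79) (0, 79)]  |A|=4737.8936
3. ⊥bis P4·P1 via (20.995,44.475): [(0, 28.7695) (0, 0) (19.1953, 0) (78, 48.4352) (78, 79) (67.1478, 79)]  |A|=3051.4602
4. ⊥bis P4·P2 via (40.345,49.255): [(30.9718, 51.9382) (0, 28.7695) (0, 0) (19.1953, 0) (69.027, 41.0444)]  |A|=1996.412
5. ⊥bis P4·P3 via (36.77,36.28): [(17.717, 42.0229) (0, 28.7695) (0, 0) (19.1953, 0) (56.1504, 30.4385)]  |A|=1457.1539
6. ⊥bis P4·P5 via (50.63,21.265): [(54.0635, 31.0675) (17.717, 42.0229) (0, 28.7695) (0, 0) (19.1953, 0) (52.9076, 27.7675)]  |A|=1453.3471
7. ⊥bis P4·P6 via (24.74,20.305): [(54.0635, 31.0675) (17.717, 42.0229) (11.9745, 37.7271) (31.9315, 10.4903) (52.9076, 27.7675)]  |A|=640.8821
8. canonical 5-gon: [(54.0635, 31.0675) (17.717, 42.0229) (11.9745, 37.7271) (31.9315, 10.4903) (52.9076, 27.7675)]
9. shoelace: 640.8821

Area of P4's cell: 640.8821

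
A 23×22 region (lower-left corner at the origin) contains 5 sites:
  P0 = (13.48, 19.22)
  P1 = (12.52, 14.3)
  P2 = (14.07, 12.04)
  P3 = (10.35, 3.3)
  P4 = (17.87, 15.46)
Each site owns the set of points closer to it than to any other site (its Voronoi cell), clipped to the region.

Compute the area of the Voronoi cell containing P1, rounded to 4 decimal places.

1. box [0,23]×[0,22]: [(0, 0) (23, 0) (23, 22) (0, 22)]
2. ⊥bis P1·P0 via (13,16.76): [(0, 19.2966) (0, 0) (23, 0) (23, 14.8088)]  |A|=392.2117
3. ⊥bis P1·P2 via (13.295,13.17): [(17.3047, 15.92) (0, 19.2966) (0, 4.0517)]  |A|=131.904
4. ⊥bis P1·P3 via (11.435,8.8): [(7.9311, 9.4912) (17.3047, 15.92) (0, 19.2966) (0, 11.0558)]  |A|=104.1291
5. ⊥bis P1·P4 via (15.195,14.88): [(7.9311, 9.4912) (15.2718, 14.5258) (14.8663, 16.3958) (0, 19.2966) (0, 11.0558)]  |A|=101.9455
6. canonical 5-gon: [(7.9311, 9.4912) (15.2718, 14.5258) (14.8663, 16.3958) (0, 19.2966) (0, 11.0558)]
7. shoelace: 101.9455

Area of P1's cell: 101.9455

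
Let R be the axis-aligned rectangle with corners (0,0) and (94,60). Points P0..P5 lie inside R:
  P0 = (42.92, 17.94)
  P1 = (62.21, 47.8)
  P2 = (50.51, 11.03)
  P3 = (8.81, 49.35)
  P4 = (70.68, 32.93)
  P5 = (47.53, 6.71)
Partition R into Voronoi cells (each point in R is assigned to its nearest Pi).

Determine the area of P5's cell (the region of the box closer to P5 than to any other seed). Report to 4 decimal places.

1. box [0,94]×[0,60]: [(0, 0) (94, 0) (94, 60) (0, 60)]
2. ⊥bis P5·P0 via (45.225,12.325): [(15.2012, 0) (94, 0) (94, 32.3475)]  |A|=1274.4725
3. ⊥bis P5·P1 via (54.87,27.255): [(69.1589, 22.1501) (15.2012, 0) (94, 0) (94, 13.2752)]  |A|=1037.5848
4. ⊥bis P5·P2 via (49.02,8.87): [(44.4642, 12.0127) (15.2012, 0) (61.8785, 0)]  |A|=280.3598
5. ⊥bis P5·P3 via (28.17,28.03): [(44.4642, 12.0127) (15.2012, 0) (61.8785, 0)]  |A|=280.3598
6. ⊥bis P5·P4 via (59.105,19.82): [(44.4642, 12.0127) (15.2012, 0) (61.8785, 0)]  |A|=280.3598
7. canonical 3-gon: [(44.4642, 12.0127) (15.2012, 0) (61.8785, 0)]
8. shoelace: 280.3598

Area of P5's cell: 280.3598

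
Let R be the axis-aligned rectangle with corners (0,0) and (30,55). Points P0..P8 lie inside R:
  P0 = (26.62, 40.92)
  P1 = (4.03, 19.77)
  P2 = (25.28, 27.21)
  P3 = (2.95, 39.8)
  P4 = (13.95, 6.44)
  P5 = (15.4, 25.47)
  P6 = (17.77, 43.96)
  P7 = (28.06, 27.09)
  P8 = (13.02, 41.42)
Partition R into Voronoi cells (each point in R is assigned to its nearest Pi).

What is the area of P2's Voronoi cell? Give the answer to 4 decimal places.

Area of P2's cell: 117.1950

1. box [0,30]×[0,55]: [(0, 0) (30, 0) (30, 55) (0, 55)]
2. ⊥bis P2·P0 via (25.95,34.065): [(0, 36.6013) (0, 0) (30, 0) (30, 33.6692)]  |A|=1054.0572
3. ⊥bis P2·P1 via (14.655,23.49): [(10.4211, 35.5828) (22.8793, 0) (30, 0) (30, 33.6692)]  |A|=456.2902
4. ⊥bis P2·P3 via (14.115,33.505): [(15.0324, 35.1321) (12.285, 30.2592) (22.8793, 0) (30, 0) (30, 33.6692)]  |A|=444.4361
5. ⊥bis P2·P4 via (19.615,16.825): [(15.0324, 35.1321) (12.285, 30.2592) (16.3685, 18.596) (30, 11.16) (30, 33.6692)]  |A|=302.1637
6. ⊥bis P2·P5 via (20.34,26.34): [(18.8574, 34.7582) (22.2709, 15.3762) (30, 11.16) (30, 33.6692)]  |A|=193.1119
7. ⊥bis P2·P6 via (21.525,35.585): [(19.5336, 34.6921) (18.9177, 34.416) (22.2709, 15.3762) (30, 11.16) (30, 33.6692)]  |A|=192.9982
8. ⊥bis P2·P7 via (26.67,27.15): [(26.9642, 33.9659) (19.5336, 34.6921) (18.9177, 34.416) (22.2709, 15.3762) (26.0723, 13.3026)]  |A|=117.2962
9. ⊥bis P2·P8 via (19.15,34.315): [(26.9642, 33.9659) (19.5817, 34.6874) (18.9638, 34.1543) (22.2709, 15.3762) (26.0723, 13.3026)]  |A|=117.195
10. canonical 5-gon: [(26.9642, 33.9659) (19.5817, 34.6874) (18.9638, 34.1543) (22.2709, 15.3762) (26.0723, 13.3026)]
11. shoelace: 117.195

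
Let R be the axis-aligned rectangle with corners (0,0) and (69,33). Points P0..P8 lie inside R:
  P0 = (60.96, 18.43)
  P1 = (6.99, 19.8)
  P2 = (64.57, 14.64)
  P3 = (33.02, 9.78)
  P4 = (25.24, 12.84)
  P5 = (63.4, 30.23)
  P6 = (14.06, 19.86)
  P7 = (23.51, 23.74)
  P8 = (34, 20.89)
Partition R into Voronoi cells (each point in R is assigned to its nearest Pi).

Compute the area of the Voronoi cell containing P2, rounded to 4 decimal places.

Area of P2's cell: 253.5937

1. box [0,69]×[0,33]: [(0, 0) (69, 0) (69, 33) (0, 33)]
2. ⊥bis P2·P0 via (62.765,16.535): [(45.4055, 0) (69, 0) (69, 22.4739)]  |A|=265.1295
3. ⊥bis P2·P1 via (35.78,17.22): [(45.4055, 0) (69, 0) (69, 22.4739)]  |A|=265.1295
4. ⊥bis P2·P3 via (48.795,12.21): [(50.0015, 4.3777) (50.6758, 0) (69, 0) (69, 22.4739)]  |A|=253.5937
5. ⊥bis P2·P4 via (44.905,13.74): [(50.0015, 4.3777) (50.6758, 0) (69, 0) (69, 22.4739)]  |A|=253.5937
6. ⊥bis P2·P5 via (63.985,22.435): [(50.0015, 4.3777) (50.6758, 0) (69, 0) (69, 22.4739)]  |A|=253.5937
7. ⊥bis P2·P6 via (39.315,17.25): [(50.0015, 4.3777) (50.6758, 0) (69, 0) (69, 22.4739)]  |A|=253.5937
8. ⊥bis P2·P7 via (44.04,19.19): [(50.0015, 4.3777) (50.6758, 0) (69, 0) (69, 22.4739)]  |A|=253.5937
9. ⊥bis P2·P8 via (49.285,17.765): [(50.0015, 4.3777) (50.6758, 0) (69, 0) (69, 22.4739)]  |A|=253.5937
10. canonical 4-gon: [(50.0015, 4.3777) (50.6758, 0) (69, 0) (69, 22.4739)]
11. shoelace: 253.5937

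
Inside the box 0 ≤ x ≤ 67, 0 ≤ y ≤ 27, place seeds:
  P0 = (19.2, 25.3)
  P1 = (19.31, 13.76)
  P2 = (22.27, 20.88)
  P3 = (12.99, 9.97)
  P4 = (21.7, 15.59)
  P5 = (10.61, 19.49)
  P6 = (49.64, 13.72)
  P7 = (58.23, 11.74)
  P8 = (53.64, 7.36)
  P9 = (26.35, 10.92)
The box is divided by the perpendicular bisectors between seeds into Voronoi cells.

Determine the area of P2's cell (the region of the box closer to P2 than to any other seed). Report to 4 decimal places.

1. box [0,67]×[0,27]: [(0, 0) (67, 0) (67, 27) (0, 27)]
2. ⊥bis P2·P0 via (20.735,23.09): [(0, 8.6881) (0, 0) (67, 0) (67, 27) (26.3644, 27)]  |A|=1567.6089
3. ⊥bis P2·P1 via (20.79,17.32): [(15.5588, 19.4948) (62.4516, 0) (67, 0) (67, 27) (26.3644, 27)]  |A|=891.2808
4. ⊥bis P2·P3 via (17.63,15.425): [(15.5588, 19.4948) (62.4516, 0) (67, 0) (67, 27) (26.3644, 27)]  |A|=891.2808
5. ⊥bis P2·P4 via (21.985,18.235): [(15.5588, 19.4948) (17.4009, 18.7289) (67, 13.3846) (67, 27) (26.3644, 27)]  |A|=516.7556
6. ⊥bis P2·P5 via (16.44,20.185): [(16.4486, 20.1128) (16.5725, 19.0733) (17.4009, 18.7289) (67, 13.3846) (67, 27) (26.3644, 27)]  |A|=516.2549
7. ⊥bis P2·P6 via (35.955,17.3): [(16.4486, 20.1128) (16.5725, 19.0733) (17.4009, 18.7289) (35.8099, 16.7454) (38.4925, 27) (26.3644, 27)]  |A|=157.7553
8. ⊥bis P2·P7 via (40.25,16.31): [(16.4486, 20.1128) (16.5725, 19.0733) (17.4009, 18.7289) (35.8099, 16.7454) (38.4925, 27) (26.3644, 27)]  |A|=157.7553
9. ⊥bis P2·P8 via (37.955,14.12): [(16.4486, 20.1128) (16.5725, 19.0733) (17.4009, 18.7289) (35.8099, 16.7454) (38.4925, 27) (26.3644, 27)]  |A|=157.7553
10. ⊥bis P2·P9 via (24.31,15.9): [(16.4486, 20.1128) (16.5725, 19.0733) (17.4009, 18.7289) (28.3388, 17.5504) (36.9425, 21.0747) (38.4925, 27) (26.3644, 27)]  |A|=141.1269
11. canonical 7-gon: [(16.4486, 20.1128) (16.5725, 19.0733) (17.4009, 18.7289) (28.3388, 17.5504) (36.9425, 21.0747) (38.4925, 27) (26.3644, 27)]
12. shoelace: 141.1269

Area of P2's cell: 141.1269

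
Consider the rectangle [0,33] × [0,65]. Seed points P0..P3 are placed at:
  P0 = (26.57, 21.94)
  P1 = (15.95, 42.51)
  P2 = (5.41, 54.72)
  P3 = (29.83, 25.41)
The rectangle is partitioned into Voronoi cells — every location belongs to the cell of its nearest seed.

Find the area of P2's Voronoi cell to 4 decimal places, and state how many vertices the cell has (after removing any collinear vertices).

Area of P2's cell: 379.7254 (3 vertices)

1. box [0,33]×[0,65]: [(0, 0) (33, 0) (33, 65) (0, 65)]
2. ⊥bis P2·P0 via (15.99,38.33): [(0, 28.0082) (33, 49.3102) (33, 65) (0, 65)]  |A|=869.246
3. ⊥bis P2·P1 via (10.68,48.615): [(0, 39.3957) (29.6611, 65) (0, 65)]  |A|=379.7254
4. ⊥bis P2·P3 via (17.62,40.065): [(0, 39.3957) (29.6611, 65) (0, 65)]  |A|=379.7254
5. canonical 3-gon: [(0, 39.3957) (29.6611, 65) (0, 65)]
6. shoelace: 379.7254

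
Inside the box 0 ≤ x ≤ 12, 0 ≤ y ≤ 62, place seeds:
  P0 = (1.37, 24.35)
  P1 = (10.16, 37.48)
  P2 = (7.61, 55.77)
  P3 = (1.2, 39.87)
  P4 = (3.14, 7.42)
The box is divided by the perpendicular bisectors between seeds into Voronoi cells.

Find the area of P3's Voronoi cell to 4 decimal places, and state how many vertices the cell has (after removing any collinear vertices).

Area of P3's cell: 96.0096 (4 vertices)

1. box [0,12]×[0,62]: [(0, 0) (12, 0) (12, 62) (0, 62)]
2. ⊥bis P3·P0 via (1.285,32.11): [(0, 32.0959) (12, 32.2274) (12, 62) (0, 62)]  |A|=358.0602
3. ⊥bis P3·P1 via (5.68,38.675): [(0, 32.0959) (3.9366, 32.139) (11.9017, 62) (0, 62)]  |A|=236.5587
4. ⊥bis P3·P2 via (4.405,47.82): [(0, 49.5959) (0, 32.0959) (3.9366, 32.139) (7.7587, 46.468)]  |A|=96.0096
5. ⊥bis P3·P4 via (2.17,23.645): [(0, 49.5959) (0, 32.0959) (3.9366, 32.139) (7.7587, 46.468)]  |A|=96.0096
6. canonical 4-gon: [(0, 49.5959) (0, 32.0959) (3.9366, 32.139) (7.7587, 46.468)]
7. shoelace: 96.0096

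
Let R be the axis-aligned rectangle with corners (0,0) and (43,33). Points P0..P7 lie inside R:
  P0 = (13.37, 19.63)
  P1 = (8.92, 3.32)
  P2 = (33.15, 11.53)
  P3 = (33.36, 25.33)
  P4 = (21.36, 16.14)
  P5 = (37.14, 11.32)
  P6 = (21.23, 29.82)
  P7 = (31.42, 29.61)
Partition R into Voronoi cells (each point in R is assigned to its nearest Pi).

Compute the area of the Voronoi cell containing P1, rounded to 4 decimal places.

Area of P1's cell: 235.0854

1. box [0,43]×[0,33]: [(0, 0) (43, 0) (43, 33) (0, 33)]
2. ⊥bis P1·P0 via (11.145,11.475): [(0, 14.5158) (0, 0) (43, 0) (43, 2.7837)]  |A|=371.9395
3. ⊥bis P1·P2 via (21.035,7.425): [(20.5304, 8.9143) (0, 14.5158) (0, 0) (23.5509, 0)]  |A|=253.977
4. ⊥bis P1·P3 via (21.14,14.325): [(20.5304, 8.9143) (0, 14.5158) (0, 0) (23.5509, 0)]  |A|=253.977
5. ⊥bis P1·P4 via (15.14,9.73): [(22.7591, 2.3368) (14.2009, 10.6412) (0, 14.5158) (0, 0) (23.5509, 0)]  |A|=235.0854
6. ⊥bis P1·P5 via (23.03,7.32): [(22.7591, 2.3368) (14.2009, 10.6412) (0, 14.5158) (0, 0) (23.5509, 0)]  |A|=235.0854
7. ⊥bis P1·P6 via (15.075,16.57): [(22.7591, 2.3368) (14.2009, 10.6412) (0, 14.5158) (0, 0) (23.5509, 0)]  |A|=235.0854
8. ⊥bis P1·P7 via (20.17,16.465): [(22.7591, 2.3368) (14.2009, 10.6412) (0, 14.5158) (0, 0) (23.5509, 0)]  |A|=235.0854
9. canonical 5-gon: [(22.7591, 2.3368) (14.2009, 10.6412) (0, 14.5158) (0, 0) (23.5509, 0)]
10. shoelace: 235.0854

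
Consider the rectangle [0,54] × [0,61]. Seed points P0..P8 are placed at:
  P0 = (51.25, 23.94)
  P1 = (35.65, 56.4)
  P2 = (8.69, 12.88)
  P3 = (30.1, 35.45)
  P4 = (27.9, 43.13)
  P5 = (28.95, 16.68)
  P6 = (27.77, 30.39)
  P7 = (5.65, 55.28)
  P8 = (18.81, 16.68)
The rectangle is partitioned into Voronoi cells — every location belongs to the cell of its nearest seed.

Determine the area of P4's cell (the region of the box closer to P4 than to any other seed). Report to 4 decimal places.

Area of P4's cell: 318.2803

1. box [0,54]×[0,61]: [(0, 0) (54, 0) (54, 61) (0, 61)]
2. ⊥bis P4·P0 via (39.575,33.535): [(0, 0) (12.0145, 0) (54, 51.087) (54, 61) (0, 61)]  |A|=2221.5436
3. ⊥bis P4·P1 via (31.775,49.765): [(0, 0) (12.0145, 0) (46.058, 41.4234) (12.5378, 61) (0, 61)]  |A|=1776.3342
4. ⊥bis P4·P2 via (18.295,28.005): [(0, 39.6231) (29.2912, 21.0219) (46.058, 41.4234) (12.5378, 61) (0, 61)]  |A|=1069.7451
5. ⊥bis P4·P3 via (29,39.29): [(0, 39.6231) (9.3764, 33.6687) (42.8954, 43.2704) (12.5378, 61) (0, 61)]  |A|=714.438
6. ⊥bis P4·P5 via (28.425,29.905): [(0, 39.6231) (9.3764, 33.6687) (42.8954, 43.2704) (12.5378, 61) (0, 61)]  |A|=714.438
7. ⊥bis P4·P6 via (27.835,36.76): [(0, 39.6231) (4.1276, 37.0019) (20.4317, 36.8355) (42.8954, 43.2704) (12.5378, 61) (0, 61)]  |A|=687.7017
8. ⊥bis P4·P7 via (16.775,49.205): [(10.0781, 36.9412) (20.4317, 36.8355) (42.8954, 43.2704) (20.6339, 56.2717)]  |A|=318.2803
9. ⊥bis P4·P8 via (23.355,29.905): [(10.0781, 36.9412) (20.4317, 36.8355) (42.8954, 43.2704) (20.6339, 56.2717)]  |A|=318.2803
10. canonical 4-gon: [(10.0781, 36.9412) (20.4317, 36.8355) (42.8954, 43.2704) (20.6339, 56.2717)]
11. shoelace: 318.2803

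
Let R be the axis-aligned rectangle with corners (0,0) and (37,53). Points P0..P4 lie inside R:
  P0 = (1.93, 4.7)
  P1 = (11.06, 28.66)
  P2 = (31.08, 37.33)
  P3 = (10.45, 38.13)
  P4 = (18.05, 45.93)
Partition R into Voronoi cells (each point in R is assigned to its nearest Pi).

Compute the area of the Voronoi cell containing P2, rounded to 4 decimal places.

Area of P2's cell: 506.1720

1. box [0,37]×[0,53]: [(0, 0) (37, 0) (37, 53) (0, 53)]
2. ⊥bis P2·P0 via (16.505,21.015): [(0, 35.7597) (37, 2.7058) (37, 53) (0, 53)]  |A|=1249.3876
3. ⊥bis P2·P1 via (21.07,32.995): [(32.4124, 6.8041) (37, 2.7058) (37, 53) (12.4065, 53)]  |A|=683.424
4. ⊥bis P2·P3 via (20.765,37.73): [(20.6215, 34.0305) (32.4124, 6.8041) (37, 2.7058) (37, 53) (21.3571, 53)]  |A|=598.5295
5. ⊥bis P2·P4 via (24.565,41.63): [(20.6885, 35.7566) (20.6215, 34.0305) (32.4124, 6.8041) (37, 2.7058) (37, 53) (32.0694, 53)]  |A|=506.172
6. canonical 6-gon: [(20.6885, 35.7566) (20.6215, 34.0305) (32.4124, 6.8041) (37, 2.7058) (37, 53) (32.0694, 53)]
7. shoelace: 506.172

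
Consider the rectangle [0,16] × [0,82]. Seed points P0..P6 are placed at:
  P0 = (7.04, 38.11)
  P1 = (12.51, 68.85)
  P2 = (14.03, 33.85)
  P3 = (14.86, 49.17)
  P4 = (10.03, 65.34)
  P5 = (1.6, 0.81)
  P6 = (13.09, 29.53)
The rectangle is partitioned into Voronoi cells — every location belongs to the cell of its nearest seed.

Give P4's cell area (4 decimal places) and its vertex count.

1. box [0,16]×[0,82]: [(0, 0) (16, 0) (16, 82) (0, 82)]
2. ⊥bis P4·P0 via (8.535,51.725): [(0, 52.6622) (16, 50.9053) (16, 82) (0, 82)]  |A|=483.4601
3. ⊥bis P4·P1 via (11.27,67.095): [(0, 75.0578) (0, 52.6622) (16, 50.9053) (16, 63.753)]  |A|=281.9469
4. ⊥bis P4·P2 via (12.03,49.595): [(0, 75.0578) (0, 52.6622) (16, 50.9053) (16, 63.753)]  |A|=281.9469
5. ⊥bis P4·P3 via (12.445,57.255): [(0, 75.0578) (0, 53.5377) (16, 58.3169) (16, 63.753)]  |A|=215.6505
6. ⊥bis P4·P5 via (5.815,33.075): [(0, 75.0578) (0, 53.5377) (16, 58.3169) (16, 63.753)]  |A|=215.6505
7. ⊥bis P4·P6 via (11.56,47.435): [(0, 75.0578) (0, 53.5377) (16, 58.3169) (16, 63.753)]  |A|=215.6505
8. canonical 4-gon: [(0, 75.0578) (0, 53.5377) (16, 58.3169) (16, 63.753)]
9. shoelace: 215.6505

Area of P4's cell: 215.6505 (4 vertices)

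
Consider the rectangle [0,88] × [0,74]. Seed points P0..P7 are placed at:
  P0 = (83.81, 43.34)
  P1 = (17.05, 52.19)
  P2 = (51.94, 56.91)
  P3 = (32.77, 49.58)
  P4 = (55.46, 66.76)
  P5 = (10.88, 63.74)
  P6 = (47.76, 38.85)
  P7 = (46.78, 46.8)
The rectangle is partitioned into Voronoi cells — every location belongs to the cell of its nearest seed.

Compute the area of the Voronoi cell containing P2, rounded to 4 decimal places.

Area of P2's cell: 348.1484

1. box [0,88]×[0,74]: [(0, 0) (88, 0) (88, 74) (0, 74)]
2. ⊥bis P2·P0 via (67.875,50.125): [(0, 0) (46.5322, 0) (78.0408, 74) (0, 74)]  |A|=4609.1992
3. ⊥bis P2·P1 via (34.495,54.55): [(41.8747, 0) (46.5322, 0) (78.0408, 74) (31.8638, 74)]  |A|=1880.8781
4. ⊥bis P2·P3 via (42.355,53.245): [(55.0579, 20.0233) (78.0408, 74) (34.4189, 74)]  |A|=1177.2817
5. ⊥bis P2·P4 via (53.7,61.835): [(36.755, 67.8905) (55.0579, 20.0233) (70.3305, 55.8919)]  |A|=693.7772
6. ⊥bis P2·P5 via (31.41,60.325): [(36.755, 67.8905) (55.0579, 20.0233) (70.3305, 55.8919)]  |A|=693.7772
7. ⊥bis P2·P6 via (49.85,47.88): [(36.755, 67.8905) (43.8779, 49.2623) (65.3878, 44.2838) (70.3305, 55.8919)]  |A|=407.1426
8. ⊥bis P2·P7 via (49.36,51.855): [(36.755, 67.8905) (41.3168, 55.9601) (63.204, 44.7892) (65.3878, 44.2838) (70.3305, 55.8919)]  |A|=348.1484
9. canonical 5-gon: [(36.755, 67.8905) (41.3168, 55.9601) (63.204, 44.7892) (65.3878, 44.2838) (70.3305, 55.8919)]
10. shoelace: 348.1484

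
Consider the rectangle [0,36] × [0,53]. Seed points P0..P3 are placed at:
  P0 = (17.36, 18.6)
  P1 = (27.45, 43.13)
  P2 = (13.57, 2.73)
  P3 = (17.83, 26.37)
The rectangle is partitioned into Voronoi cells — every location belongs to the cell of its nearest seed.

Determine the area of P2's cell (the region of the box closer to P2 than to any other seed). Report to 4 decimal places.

1. box [0,36]×[0,53]: [(0, 0) (36, 0) (36, 53) (0, 53)]
2. ⊥bis P2·P0 via (15.465,10.665): [(0, 14.3583) (0, 0) (36, 0) (36, 5.7609)]  |A|=362.1457
3. ⊥bis P2·P1 via (20.51,22.93): [(0, 14.3583) (0, 0) (36, 0) (36, 5.7609)]  |A|=362.1457
4. ⊥bis P2·P3 via (15.7,14.55): [(0, 14.3583) (0, 0) (36, 0) (36, 5.7609)]  |A|=362.1457
5. canonical 4-gon: [(0, 14.3583) (0, 0) (36, 0) (36, 5.7609)]
6. shoelace: 362.1457

Area of P2's cell: 362.1457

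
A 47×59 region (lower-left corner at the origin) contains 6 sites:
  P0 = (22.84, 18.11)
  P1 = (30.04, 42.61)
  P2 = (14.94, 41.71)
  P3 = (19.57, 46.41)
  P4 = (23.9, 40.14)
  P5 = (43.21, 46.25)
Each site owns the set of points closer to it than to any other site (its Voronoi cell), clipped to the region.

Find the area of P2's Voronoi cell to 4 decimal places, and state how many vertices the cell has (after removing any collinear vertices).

1. box [0,47]×[0,59]: [(0, 0) (47, 0) (47, 59) (0, 59)]
2. ⊥bis P2·P0 via (18.89,29.91): [(0, 23.5867) (47, 39.3197) (47, 59) (0, 59)]  |A|=1294.7006
3. ⊥bis P2·P1 via (22.49,42.16): [(0, 23.5867) (23.1354, 31.3311) (21.4863, 59) (0, 59)]  |A|=706.9021
4. ⊥bis P2·P3 via (17.255,44.06): [(0, 23.5867) (23.1354, 31.3311) (22.6962, 38.6998) (2.0891, 59) (0, 59)]  |A|=510.0189
5. ⊥bis P2·P4 via (19.42,40.925): [(0, 23.5867) (17.4027, 29.4121) (19.5698, 41.7797) (2.0891, 59) (0, 59)]  |A|=465.8055
6. ⊥bis P2·P5 via (29.075,43.98): [(0, 23.5867) (17.4027, 29.4121) (19.5698, 41.7797) (2.0891, 59) (0, 59)]  |A|=465.8055
7. canonical 5-gon: [(0, 23.5867) (17.4027, 29.4121) (19.5698, 41.7797) (2.0891, 59) (0, 59)]
8. shoelace: 465.8055

Area of P2's cell: 465.8055 (5 vertices)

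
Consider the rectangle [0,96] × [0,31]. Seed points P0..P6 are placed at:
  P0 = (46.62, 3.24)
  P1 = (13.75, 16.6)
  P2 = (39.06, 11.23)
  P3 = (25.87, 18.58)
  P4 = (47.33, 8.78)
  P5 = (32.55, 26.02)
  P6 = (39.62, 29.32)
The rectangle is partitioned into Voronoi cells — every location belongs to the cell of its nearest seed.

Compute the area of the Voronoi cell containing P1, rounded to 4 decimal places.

1. box [0,96]×[0,31]: [(0, 0) (96, 0) (96, 31) (0, 31)]
2. ⊥bis P1·P0 via (30.185,9.92): [(0, 0) (26.153, 0) (38.753, 31) (0, 31)]  |A|=1006.0427
3. ⊥bis P1·P2 via (26.405,13.915): [(0, 0) (23.4527, 0) (30.0299, 31) (0, 31)]  |A|=828.9799
4. ⊥bis P1·P3 via (19.81,17.59): [(0, 0) (22.6836, 0) (17.6193, 31) (0, 31)]  |A|=624.6945
5. ⊥bis P1·P4 via (30.54,12.69): [(0, 0) (22.6836, 0) (17.6193, 31) (0, 31)]  |A|=624.6945
6. ⊥bis P1·P5 via (23.15,21.31): [(0, 0) (22.6836, 0) (17.6193, 31) (0, 31)]  |A|=624.6945
7. ⊥bis P1·P6 via (26.685,22.96): [(0, 0) (22.6836, 0) (17.6193, 31) (0, 31)]  |A|=624.6945
8. canonical 4-gon: [(0, 0) (22.6836, 0) (17.6193, 31) (0, 31)]
9. shoelace: 624.6945

Area of P1's cell: 624.6945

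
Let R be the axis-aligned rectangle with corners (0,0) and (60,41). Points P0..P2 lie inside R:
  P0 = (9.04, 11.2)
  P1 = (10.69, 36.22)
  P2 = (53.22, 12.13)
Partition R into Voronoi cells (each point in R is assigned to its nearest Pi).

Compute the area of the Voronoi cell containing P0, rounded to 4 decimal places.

Area of P0's cell: 726.6289

1. box [0,60]×[0,41]: [(0, 0) (60, 0) (60, 41) (0, 41)]
2. ⊥bis P0·P1 via (9.865,23.71): [(0, 24.3606) (0, 0) (60, 0) (60, 20.4037)]  |A|=1342.9291
3. ⊥bis P0·P2 via (31.13,11.665): [(30.9057, 22.3224) (0, 24.3606) (0, 0) (31.3756, 0)]  |A|=726.6289
4. canonical 4-gon: [(30.9057, 22.3224) (0, 24.3606) (0, 0) (31.3756, 0)]
5. shoelace: 726.6289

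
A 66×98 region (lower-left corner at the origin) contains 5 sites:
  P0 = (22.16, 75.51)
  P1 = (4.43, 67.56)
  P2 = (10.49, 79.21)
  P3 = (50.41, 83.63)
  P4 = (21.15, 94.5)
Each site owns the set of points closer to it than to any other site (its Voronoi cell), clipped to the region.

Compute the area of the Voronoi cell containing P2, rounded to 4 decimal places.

1. box [0,66]×[0,98]: [(0, 0) (66, 0) (66, 98) (0, 98)]
2. ⊥bis P2·P0 via (16.325,77.36): [(0, 25.8701) (22.869, 98) (0, 98)]  |A|=824.7682
3. ⊥bis P2·P1 via (7.46,73.385): [(0, 77.2655) (13.9881, 69.9893) (22.869, 98) (0, 98)]  |A|=465.3063
4. ⊥bis P2·P3 via (30.45,81.42): [(0, 77.2655) (13.9881, 69.9893) (22.869, 98) (0, 98)]  |A|=465.3063
5. ⊥bis P2·P4 via (15.82,86.855): [(0, 97.8845) (0, 77.2655) (13.9881, 69.9893) (18.699, 84.8478)]  |A|=313.8378
6. canonical 4-gon: [(0, 97.8845) (0, 77.2655) (13.9881, 69.9893) (18.699, 84.8478)]
7. shoelace: 313.8378

Area of P2's cell: 313.8378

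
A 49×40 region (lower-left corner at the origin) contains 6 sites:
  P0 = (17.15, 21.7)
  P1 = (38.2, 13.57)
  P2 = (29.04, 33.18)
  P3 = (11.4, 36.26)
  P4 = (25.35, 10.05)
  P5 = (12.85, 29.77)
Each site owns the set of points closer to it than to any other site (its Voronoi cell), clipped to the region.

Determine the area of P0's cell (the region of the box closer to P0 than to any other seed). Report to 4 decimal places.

1. box [0,49]×[0,40]: [(0, 0) (49, 0) (49, 40) (0, 40)]
2. ⊥bis P0·P1 via (27.675,17.635): [(0, 0) (20.864, 0) (36.3129, 40) (0, 40)]  |A|=1143.5367
3. ⊥bis P0·P2 via (23.095,27.44): [(0, 0) (20.864, 0) (29.0713, 21.2503) (10.9681, 40) (0, 40)]  |A|=905.9327
4. ⊥bis P0·P3 via (14.275,28.98): [(0, 23.3426) (0, 0) (20.864, 0) (29.0713, 21.2503) (19.5838, 31.0766)]  |A|=693.8877
5. ⊥bis P0·P4 via (21.25,15.875): [(0, 23.3426) (0, 0.9179) (28.9966, 21.3276) (19.5838, 31.0766)]  |A|=456.9802
6. ⊥bis P0·P5 via (15,25.735): [(0, 17.7424) (0, 0.9179) (28.9966, 21.3276) (21.4321, 29.1623)]  |A|=371.0772
7. canonical 4-gon: [(0, 17.7424) (0, 0.9179) (28.9966, 21.3276) (21.4321, 29.1623)]
8. shoelace: 371.0772

Area of P0's cell: 371.0772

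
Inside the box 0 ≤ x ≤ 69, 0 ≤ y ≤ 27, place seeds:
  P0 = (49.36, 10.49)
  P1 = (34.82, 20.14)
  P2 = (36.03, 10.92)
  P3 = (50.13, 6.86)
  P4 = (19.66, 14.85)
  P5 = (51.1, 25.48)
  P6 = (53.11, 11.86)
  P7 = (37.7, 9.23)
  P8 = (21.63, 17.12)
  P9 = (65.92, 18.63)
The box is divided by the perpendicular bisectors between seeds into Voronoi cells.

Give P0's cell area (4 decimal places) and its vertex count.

1. box [0,69]×[0,27]: [(0, 0) (69, 0) (69, 27) (0, 27)]
2. ⊥bis P0·P1 via (42.09,15.315): [(31.9256, 0) (69, 0) (69, 27) (49.8452, 27)]  |A|=759.094
3. ⊥bis P0·P2 via (42.695,10.705): [(42.8822, 16.5087) (42.3497, 0) (69, 0) (69, 27) (49.8452, 27)]  |A|=673.0505
4. ⊥bis P0·P3 via (49.745,8.675): [(42.8822, 16.5087) (42.5805, 7.1553) (69, 12.7594) (69, 27) (49.8452, 27)]  |A|=409.1571
5. ⊥bis P0·P4 via (34.51,12.67): [(42.8822, 16.5087) (42.5805, 7.1553) (69, 12.7594) (69, 27) (49.8452, 27)]  |A|=409.1571
6. ⊥bis P0·P5 via (50.23,17.985): [(44.3175, 18.6713) (42.8822, 16.5087) (42.5805, 7.1553) (69, 12.7594) (69, 15.8062)]  |A|=191.2448
7. ⊥bis P0·P6 via (51.235,11.175): [(48.6814, 18.1648) (44.3175, 18.6713) (42.8822, 16.5087) (42.5805, 7.1553) (51.9755, 9.1481)]  |A|=77.5914
8. ⊥bis P0·P7 via (43.53,9.86): [(48.6814, 18.1648) (44.3175, 18.6713) (42.8822, 16.5087) (42.866, 16.0049) (43.7945, 7.4128) (51.9755, 9.1481)]  |A|=72.2566
9. ⊥bis P0·P8 via (35.495,13.805): [(48.6814, 18.1648) (44.3175, 18.6713) (42.8822, 16.5087) (42.866, 16.0049) (43.7945, 7.4128) (51.9755, 9.1481)]  |A|=72.2566
10. ⊥bis P0·P9 via (57.64,14.56): [(48.6814, 18.1648) (44.3175, 18.6713) (42.8822, 16.5087) (42.866, 16.0049) (43.7945, 7.4128) (51.9755, 9.1481)]  |A|=72.2566
11. canonical 6-gon: [(48.6814, 18.1648) (44.3175, 18.6713) (42.8822, 16.5087) (42.866, 16.0049) (43.7945, 7.4128) (51.9755, 9.1481)]
12. shoelace: 72.2566

Area of P0's cell: 72.2566 (6 vertices)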